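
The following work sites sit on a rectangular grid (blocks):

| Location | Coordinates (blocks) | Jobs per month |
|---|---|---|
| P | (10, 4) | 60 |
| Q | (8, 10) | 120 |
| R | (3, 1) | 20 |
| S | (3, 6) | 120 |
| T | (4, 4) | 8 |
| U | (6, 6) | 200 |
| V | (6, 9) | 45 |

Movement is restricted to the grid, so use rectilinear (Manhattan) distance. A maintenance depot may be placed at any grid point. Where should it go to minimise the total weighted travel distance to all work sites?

(6, 6)

Manhattan distance separates: Σwᵢ(|x−xᵢ|+|y−yᵢ|) = Σwᵢ|x−xᵢ| + Σwᵢ|y−yᵢ|, so x and y are optimised independently as 1-D weighted medians.
Total weight W = 573; half = 286.5.
x-coordinate, sorted with cumulative weight:
  x=3 (R, w=20) cum 20
  x=3 (S, w=120) cum 140
  x=4 (T, w=8) cum 148
  x=6 (U, w=200) cum 348  ← median
  x=6 (V, w=45) cum 393
  x=8 (Q, w=120) cum 513
  x=10 (P, w=60) cum 573
⇒ x* = 6
y-coordinate, sorted with cumulative weight:
  y=1 (R, w=20) cum 20
  y=4 (P, w=60) cum 80
  y=4 (T, w=8) cum 88
  y=6 (S, w=120) cum 208
  y=6 (U, w=200) cum 408  ← median
  y=9 (V, w=45) cum 453
  y=10 (Q, w=120) cum 573
⇒ y* = 6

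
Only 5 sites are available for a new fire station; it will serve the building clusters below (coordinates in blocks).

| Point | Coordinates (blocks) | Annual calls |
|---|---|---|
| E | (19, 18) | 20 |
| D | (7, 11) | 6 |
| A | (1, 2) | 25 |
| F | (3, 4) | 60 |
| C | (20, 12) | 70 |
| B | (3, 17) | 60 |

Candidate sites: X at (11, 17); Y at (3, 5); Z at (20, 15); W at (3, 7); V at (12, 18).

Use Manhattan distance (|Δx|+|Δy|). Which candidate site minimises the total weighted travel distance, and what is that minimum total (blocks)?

W, total 3083 blocks

Total weighted distance at each candidate:
  X (11, 17): total = 3585
  Y (3, 5): total = 3225
  Z (20, 15): total = 4012
  W (3, 7): total = 3083
  V (12, 18): total = 3847
Minimum is at W with total 3083 blocks.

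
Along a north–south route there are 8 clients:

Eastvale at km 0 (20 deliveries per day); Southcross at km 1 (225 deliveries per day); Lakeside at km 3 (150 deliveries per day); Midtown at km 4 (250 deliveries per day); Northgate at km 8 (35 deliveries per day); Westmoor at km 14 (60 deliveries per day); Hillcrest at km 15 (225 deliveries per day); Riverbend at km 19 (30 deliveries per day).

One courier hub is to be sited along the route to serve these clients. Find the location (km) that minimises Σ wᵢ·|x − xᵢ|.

For a sum of weighted absolute distances on a line, the optimum is the weighted median (not the mean). Total weight W = 995; half-weight = 497.5.
Sort by position and accumulate weight:
  km 0 (Eastvale, w=20) → cum 20
  km 1 (Southcross, w=225) → cum 245
  km 3 (Lakeside, w=150) → cum 395
  km 4 (Midtown, w=250) → cum 645  ≥ 497.5 → median here
  km 8 (Northgate, w=35) → cum 680
  km 14 (Westmoor, w=60) → cum 740
  km 15 (Hillcrest, w=225) → cum 965
  km 19 (Riverbend, w=30) → cum 995
Optimal location: km 4.

x = 4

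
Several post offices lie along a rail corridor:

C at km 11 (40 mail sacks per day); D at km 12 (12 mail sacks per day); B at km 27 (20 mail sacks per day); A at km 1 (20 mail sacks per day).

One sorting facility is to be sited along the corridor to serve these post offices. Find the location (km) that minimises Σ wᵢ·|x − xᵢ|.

For a sum of weighted absolute distances on a line, the optimum is the weighted median (not the mean). Total weight W = 92; half-weight = 46.
Sort by position and accumulate weight:
  km 1 (A, w=20) → cum 20
  km 11 (C, w=40) → cum 60  ≥ 46 → median here
  km 12 (D, w=12) → cum 72
  km 27 (B, w=20) → cum 92
Optimal location: km 11.

x = 11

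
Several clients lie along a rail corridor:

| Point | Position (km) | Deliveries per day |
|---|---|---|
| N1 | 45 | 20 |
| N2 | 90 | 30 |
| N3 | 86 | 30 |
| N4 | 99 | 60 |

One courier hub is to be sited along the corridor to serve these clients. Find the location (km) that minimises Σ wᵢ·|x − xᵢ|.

For a sum of weighted absolute distances on a line, the optimum is the weighted median (not the mean). Total weight W = 140; half-weight = 70.
Sort by position and accumulate weight:
  km 45 (N1, w=20) → cum 20
  km 86 (N3, w=30) → cum 50
  km 90 (N2, w=30) → cum 80  ≥ 70 → median here
  km 99 (N4, w=60) → cum 140
Optimal location: km 90.

x = 90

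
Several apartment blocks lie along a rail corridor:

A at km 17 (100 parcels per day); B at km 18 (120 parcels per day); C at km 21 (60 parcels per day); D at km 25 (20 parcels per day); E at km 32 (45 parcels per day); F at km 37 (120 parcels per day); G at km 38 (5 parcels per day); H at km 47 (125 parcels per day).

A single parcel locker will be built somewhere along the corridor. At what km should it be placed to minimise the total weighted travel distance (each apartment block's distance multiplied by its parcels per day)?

For a sum of weighted absolute distances on a line, the optimum is the weighted median (not the mean). Total weight W = 595; half-weight = 297.5.
Sort by position and accumulate weight:
  km 17 (A, w=100) → cum 100
  km 18 (B, w=120) → cum 220
  km 21 (C, w=60) → cum 280
  km 25 (D, w=20) → cum 300  ≥ 297.5 → median here
  km 32 (E, w=45) → cum 345
  km 37 (F, w=120) → cum 465
  km 38 (G, w=5) → cum 470
  km 47 (H, w=125) → cum 595
Optimal location: km 25.

x = 25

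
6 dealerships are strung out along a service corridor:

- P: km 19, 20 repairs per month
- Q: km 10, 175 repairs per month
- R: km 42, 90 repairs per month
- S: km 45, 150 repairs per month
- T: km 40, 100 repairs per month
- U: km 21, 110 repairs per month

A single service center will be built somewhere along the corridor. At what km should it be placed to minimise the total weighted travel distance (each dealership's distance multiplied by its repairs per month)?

For a sum of weighted absolute distances on a line, the optimum is the weighted median (not the mean). Total weight W = 645; half-weight = 322.5.
Sort by position and accumulate weight:
  km 10 (Q, w=175) → cum 175
  km 19 (P, w=20) → cum 195
  km 21 (U, w=110) → cum 305
  km 40 (T, w=100) → cum 405  ≥ 322.5 → median here
  km 42 (R, w=90) → cum 495
  km 45 (S, w=150) → cum 645
Optimal location: km 40.

x = 40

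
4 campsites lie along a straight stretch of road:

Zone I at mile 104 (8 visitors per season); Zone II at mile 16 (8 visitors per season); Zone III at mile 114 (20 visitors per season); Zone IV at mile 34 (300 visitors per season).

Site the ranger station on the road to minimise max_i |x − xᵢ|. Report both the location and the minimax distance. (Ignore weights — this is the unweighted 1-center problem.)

The 1-center on a line is the midpoint of the two extreme points: leftmost at 16, rightmost at 114.
Optimal location = (16 + 114)/2 = 65; maximum distance = (114 − 16)/2 = 49.

location 65, max distance 49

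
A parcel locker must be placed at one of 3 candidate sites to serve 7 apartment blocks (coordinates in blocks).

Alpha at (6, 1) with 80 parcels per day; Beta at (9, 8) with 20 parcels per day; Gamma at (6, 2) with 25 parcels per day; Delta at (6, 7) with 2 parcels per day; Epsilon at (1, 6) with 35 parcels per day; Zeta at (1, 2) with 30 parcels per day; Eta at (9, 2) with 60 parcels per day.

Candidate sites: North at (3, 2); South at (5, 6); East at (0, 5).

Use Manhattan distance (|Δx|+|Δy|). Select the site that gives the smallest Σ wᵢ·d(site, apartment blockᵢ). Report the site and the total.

Total weighted distance at each candidate:
  North (3, 2): total = 1281
  South (5, 6): total = 1589
  East (0, 5): total = 2191
Minimum is at North with total 1281 blocks.

North, total 1281 blocks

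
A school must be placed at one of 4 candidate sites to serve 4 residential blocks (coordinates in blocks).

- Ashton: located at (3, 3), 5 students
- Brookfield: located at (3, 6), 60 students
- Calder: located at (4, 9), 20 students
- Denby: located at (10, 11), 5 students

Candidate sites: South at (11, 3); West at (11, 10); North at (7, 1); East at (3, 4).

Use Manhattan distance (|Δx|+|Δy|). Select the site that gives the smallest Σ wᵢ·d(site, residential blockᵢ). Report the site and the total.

Total weighted distance at each candidate:
  South (11, 3): total = 1005
  West (11, 10): total = 965
  North (7, 1): total = 855
  East (3, 4): total = 315
Minimum is at East with total 315 blocks.

East, total 315 blocks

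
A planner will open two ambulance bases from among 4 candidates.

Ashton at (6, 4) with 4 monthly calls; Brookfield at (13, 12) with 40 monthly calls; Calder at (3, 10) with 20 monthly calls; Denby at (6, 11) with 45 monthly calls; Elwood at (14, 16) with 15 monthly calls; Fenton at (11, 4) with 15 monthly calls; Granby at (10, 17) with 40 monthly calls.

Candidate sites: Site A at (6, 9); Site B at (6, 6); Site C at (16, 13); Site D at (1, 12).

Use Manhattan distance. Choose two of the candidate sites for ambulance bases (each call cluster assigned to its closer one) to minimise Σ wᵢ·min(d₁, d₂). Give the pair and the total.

{Site A, Site C}, total 975

Evaluate every pair (each demand assigned to the nearer of the two):
  {Site A, Site C}: total = 975
  {Site B, Site C}: total = 1113
  {Site C, Site D}: total = 1247
  {Site A, Site B}: total = 1388
  {Site A, Site D}: total = 1445
  {Site B, Site D}: total = 1713
Best pair: {Site A, Site C} with total 975.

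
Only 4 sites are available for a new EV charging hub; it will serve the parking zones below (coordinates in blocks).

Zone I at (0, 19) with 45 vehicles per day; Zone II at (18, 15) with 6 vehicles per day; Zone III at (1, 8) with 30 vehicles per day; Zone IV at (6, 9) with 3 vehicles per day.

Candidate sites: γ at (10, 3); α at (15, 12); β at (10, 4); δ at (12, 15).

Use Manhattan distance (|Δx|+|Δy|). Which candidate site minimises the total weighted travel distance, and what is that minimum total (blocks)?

δ, total 1332 blocks

Total weighted distance at each candidate:
  γ (10, 3): total = 1740
  α (15, 12): total = 1602
  β (10, 4): total = 1656
  δ (12, 15): total = 1332
Minimum is at δ with total 1332 blocks.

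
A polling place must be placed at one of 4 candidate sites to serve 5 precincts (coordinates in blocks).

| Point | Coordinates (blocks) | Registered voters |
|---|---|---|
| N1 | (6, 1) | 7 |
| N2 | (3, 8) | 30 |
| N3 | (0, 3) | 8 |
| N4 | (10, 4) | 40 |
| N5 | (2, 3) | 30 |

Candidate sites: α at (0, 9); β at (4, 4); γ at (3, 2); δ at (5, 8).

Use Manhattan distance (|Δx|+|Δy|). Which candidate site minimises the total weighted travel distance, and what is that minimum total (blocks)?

Total weighted distance at each candidate:
  α (0, 9): total = 1106
  β (4, 4): total = 555
  γ (3, 2): total = 660
  δ (5, 8): total = 796
Minimum is at β with total 555 blocks.

β, total 555 blocks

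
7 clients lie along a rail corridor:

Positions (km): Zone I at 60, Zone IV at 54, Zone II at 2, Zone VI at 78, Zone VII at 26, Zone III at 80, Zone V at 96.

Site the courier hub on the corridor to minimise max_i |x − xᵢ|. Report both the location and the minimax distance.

location 49, max distance 47

The 1-center on a line is the midpoint of the two extreme points: leftmost at 2, rightmost at 96.
Optimal location = (2 + 96)/2 = 49; maximum distance = (96 − 2)/2 = 47.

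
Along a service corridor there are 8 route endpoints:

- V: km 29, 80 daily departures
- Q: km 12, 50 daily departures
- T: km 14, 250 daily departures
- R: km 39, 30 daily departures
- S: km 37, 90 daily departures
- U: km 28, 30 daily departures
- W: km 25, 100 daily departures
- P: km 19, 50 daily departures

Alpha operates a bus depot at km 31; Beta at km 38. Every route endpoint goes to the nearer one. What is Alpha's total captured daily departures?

560

The indifferent point is the midpoint (31+38)/2 = 34.5; route endpoints left of it (closer to Alpha at 31) go to Alpha, those right go to Beta.
  Q at 12 (w=50) → Alpha
  T at 14 (w=250) → Alpha
  P at 19 (w=50) → Alpha
  W at 25 (w=100) → Alpha
  U at 28 (w=30) → Alpha
  V at 29 (w=80) → Alpha
  S at 37 (w=90) → Beta
  R at 39 (w=30) → Beta
Alpha captures 560; Beta captures 120.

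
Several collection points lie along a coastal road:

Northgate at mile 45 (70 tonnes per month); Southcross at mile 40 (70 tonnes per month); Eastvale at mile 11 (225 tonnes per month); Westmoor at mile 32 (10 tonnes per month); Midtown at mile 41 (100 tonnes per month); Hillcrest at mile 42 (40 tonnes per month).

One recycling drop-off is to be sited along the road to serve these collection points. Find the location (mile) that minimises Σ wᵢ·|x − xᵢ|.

x = 40

For a sum of weighted absolute distances on a line, the optimum is the weighted median (not the mean). Total weight W = 515; half-weight = 257.5.
Sort by position and accumulate weight:
  mile 11 (Eastvale, w=225) → cum 225
  mile 32 (Westmoor, w=10) → cum 235
  mile 40 (Southcross, w=70) → cum 305  ≥ 257.5 → median here
  mile 41 (Midtown, w=100) → cum 405
  mile 42 (Hillcrest, w=40) → cum 445
  mile 45 (Northgate, w=70) → cum 515
Optimal location: mile 40.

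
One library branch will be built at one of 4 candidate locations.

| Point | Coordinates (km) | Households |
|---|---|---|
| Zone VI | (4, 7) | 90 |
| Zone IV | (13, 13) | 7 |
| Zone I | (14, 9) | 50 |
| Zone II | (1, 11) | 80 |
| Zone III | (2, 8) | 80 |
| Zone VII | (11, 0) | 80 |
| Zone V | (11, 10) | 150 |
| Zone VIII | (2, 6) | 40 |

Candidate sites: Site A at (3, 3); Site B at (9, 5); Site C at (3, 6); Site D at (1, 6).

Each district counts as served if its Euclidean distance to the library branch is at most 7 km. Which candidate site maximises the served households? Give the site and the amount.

Coverage radius r = 7 km; a point is covered iff (Δx)²+(Δy)² ≤ 7² = 49.
  Site A (3, 3): covers {Zone VI, Zone III, Zone VIII} → 210
  Site B (9, 5): covers {Zone VI, Zone I, Zone VII, Zone V} → 370
  Site C (3, 6): covers {Zone VI, Zone II, Zone III, Zone VIII} → 290
  Site D (1, 6): covers {Zone VI, Zone II, Zone III, Zone VIII} → 290
Maximum coverage at Site B: 370 households.

Site B, covering 370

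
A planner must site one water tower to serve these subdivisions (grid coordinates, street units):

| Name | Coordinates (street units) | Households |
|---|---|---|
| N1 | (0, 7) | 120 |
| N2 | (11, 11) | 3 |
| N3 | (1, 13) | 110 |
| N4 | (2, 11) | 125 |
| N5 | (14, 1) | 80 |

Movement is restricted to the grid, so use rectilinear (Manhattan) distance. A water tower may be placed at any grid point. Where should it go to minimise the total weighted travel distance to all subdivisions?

Manhattan distance separates: Σwᵢ(|x−xᵢ|+|y−yᵢ|) = Σwᵢ|x−xᵢ| + Σwᵢ|y−yᵢ|, so x and y are optimised independently as 1-D weighted medians.
Total weight W = 438; half = 219.
x-coordinate, sorted with cumulative weight:
  x=0 (N1, w=120) cum 120
  x=1 (N3, w=110) cum 230  ← median
  x=2 (N4, w=125) cum 355
  x=11 (N2, w=3) cum 358
  x=14 (N5, w=80) cum 438
⇒ x* = 1
y-coordinate, sorted with cumulative weight:
  y=1 (N5, w=80) cum 80
  y=7 (N1, w=120) cum 200
  y=11 (N2, w=3) cum 203
  y=11 (N4, w=125) cum 328  ← median
  y=13 (N3, w=110) cum 438
⇒ y* = 11

(1, 11)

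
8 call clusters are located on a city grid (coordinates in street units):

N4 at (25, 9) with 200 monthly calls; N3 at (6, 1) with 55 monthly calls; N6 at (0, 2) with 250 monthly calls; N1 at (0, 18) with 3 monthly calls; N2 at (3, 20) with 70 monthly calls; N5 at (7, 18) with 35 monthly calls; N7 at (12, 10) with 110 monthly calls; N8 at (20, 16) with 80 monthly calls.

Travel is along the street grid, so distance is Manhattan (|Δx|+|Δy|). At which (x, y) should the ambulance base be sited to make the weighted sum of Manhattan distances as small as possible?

(7, 9)

Manhattan distance separates: Σwᵢ(|x−xᵢ|+|y−yᵢ|) = Σwᵢ|x−xᵢ| + Σwᵢ|y−yᵢ|, so x and y are optimised independently as 1-D weighted medians.
Total weight W = 803; half = 401.5.
x-coordinate, sorted with cumulative weight:
  x=0 (N6, w=250) cum 250
  x=0 (N1, w=3) cum 253
  x=3 (N2, w=70) cum 323
  x=6 (N3, w=55) cum 378
  x=7 (N5, w=35) cum 413  ← median
  x=12 (N7, w=110) cum 523
  x=20 (N8, w=80) cum 603
  x=25 (N4, w=200) cum 803
⇒ x* = 7
y-coordinate, sorted with cumulative weight:
  y=1 (N3, w=55) cum 55
  y=2 (N6, w=250) cum 305
  y=9 (N4, w=200) cum 505  ← median
  y=10 (N7, w=110) cum 615
  y=16 (N8, w=80) cum 695
  y=18 (N1, w=3) cum 698
  y=18 (N5, w=35) cum 733
  y=20 (N2, w=70) cum 803
⇒ y* = 9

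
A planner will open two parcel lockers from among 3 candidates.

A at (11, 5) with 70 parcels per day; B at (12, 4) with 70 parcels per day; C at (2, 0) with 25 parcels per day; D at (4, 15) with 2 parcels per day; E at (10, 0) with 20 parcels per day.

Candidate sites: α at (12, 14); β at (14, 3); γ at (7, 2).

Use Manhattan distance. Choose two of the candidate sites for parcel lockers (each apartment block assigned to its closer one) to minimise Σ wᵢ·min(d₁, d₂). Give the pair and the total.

{β, γ}, total 867

Evaluate every pair (each demand assigned to the nearer of the two):
  {β, γ}: total = 867
  {α, β}: total = 1093
  {α, γ}: total = 1273
Best pair: {β, γ} with total 867.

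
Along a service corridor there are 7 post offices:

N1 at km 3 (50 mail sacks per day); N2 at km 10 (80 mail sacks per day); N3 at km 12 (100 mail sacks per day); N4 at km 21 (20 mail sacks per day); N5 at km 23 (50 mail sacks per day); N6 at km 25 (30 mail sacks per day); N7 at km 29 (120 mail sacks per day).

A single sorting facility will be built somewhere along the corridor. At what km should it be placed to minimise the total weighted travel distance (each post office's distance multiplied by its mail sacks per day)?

x = 12

For a sum of weighted absolute distances on a line, the optimum is the weighted median (not the mean). Total weight W = 450; half-weight = 225.
Sort by position and accumulate weight:
  km 3 (N1, w=50) → cum 50
  km 10 (N2, w=80) → cum 130
  km 12 (N3, w=100) → cum 230  ≥ 225 → median here
  km 21 (N4, w=20) → cum 250
  km 23 (N5, w=50) → cum 300
  km 25 (N6, w=30) → cum 330
  km 29 (N7, w=120) → cum 450
Optimal location: km 12.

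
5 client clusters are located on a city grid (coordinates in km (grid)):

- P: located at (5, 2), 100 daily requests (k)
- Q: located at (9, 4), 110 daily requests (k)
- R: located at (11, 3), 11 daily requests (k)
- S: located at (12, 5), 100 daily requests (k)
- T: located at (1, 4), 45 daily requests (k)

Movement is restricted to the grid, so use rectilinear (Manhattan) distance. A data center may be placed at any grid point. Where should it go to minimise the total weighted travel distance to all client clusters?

(9, 4)

Manhattan distance separates: Σwᵢ(|x−xᵢ|+|y−yᵢ|) = Σwᵢ|x−xᵢ| + Σwᵢ|y−yᵢ|, so x and y are optimised independently as 1-D weighted medians.
Total weight W = 366; half = 183.
x-coordinate, sorted with cumulative weight:
  x=1 (T, w=45) cum 45
  x=5 (P, w=100) cum 145
  x=9 (Q, w=110) cum 255  ← median
  x=11 (R, w=11) cum 266
  x=12 (S, w=100) cum 366
⇒ x* = 9
y-coordinate, sorted with cumulative weight:
  y=2 (P, w=100) cum 100
  y=3 (R, w=11) cum 111
  y=4 (Q, w=110) cum 221  ← median
  y=4 (T, w=45) cum 266
  y=5 (S, w=100) cum 366
⇒ y* = 4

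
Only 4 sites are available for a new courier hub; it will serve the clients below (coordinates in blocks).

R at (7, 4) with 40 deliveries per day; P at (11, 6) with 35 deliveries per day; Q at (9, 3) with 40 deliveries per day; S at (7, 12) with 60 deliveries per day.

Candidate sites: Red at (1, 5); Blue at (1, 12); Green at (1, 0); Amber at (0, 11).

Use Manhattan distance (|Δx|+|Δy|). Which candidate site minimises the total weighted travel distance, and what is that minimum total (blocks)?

Total weighted distance at each candidate:
  Red (1, 5): total = 1845
  Blue (1, 12): total = 2160
  Green (1, 0): total = 2480
  Amber (0, 11): total = 2280
Minimum is at Red with total 1845 blocks.

Red, total 1845 blocks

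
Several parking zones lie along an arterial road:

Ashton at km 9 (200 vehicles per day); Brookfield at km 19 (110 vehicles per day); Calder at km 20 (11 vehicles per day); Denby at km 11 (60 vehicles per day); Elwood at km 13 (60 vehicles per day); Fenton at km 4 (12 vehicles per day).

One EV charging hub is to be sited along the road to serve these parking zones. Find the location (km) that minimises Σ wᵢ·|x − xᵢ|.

x = 11

For a sum of weighted absolute distances on a line, the optimum is the weighted median (not the mean). Total weight W = 453; half-weight = 226.5.
Sort by position and accumulate weight:
  km 4 (Fenton, w=12) → cum 12
  km 9 (Ashton, w=200) → cum 212
  km 11 (Denby, w=60) → cum 272  ≥ 226.5 → median here
  km 13 (Elwood, w=60) → cum 332
  km 19 (Brookfield, w=110) → cum 442
  km 20 (Calder, w=11) → cum 453
Optimal location: km 11.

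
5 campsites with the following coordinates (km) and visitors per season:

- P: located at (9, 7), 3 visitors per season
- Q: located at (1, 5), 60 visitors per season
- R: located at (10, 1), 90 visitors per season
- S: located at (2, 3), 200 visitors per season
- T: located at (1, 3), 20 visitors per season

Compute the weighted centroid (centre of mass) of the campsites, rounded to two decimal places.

The minimiser of Σwᵢ‖p−pᵢ‖² is the weighted centroid p* = (Σwᵢpᵢ)/(Σwᵢ).
Σwᵢ = 373.
Σwᵢxᵢ = 3·9 + 60·1 + 90·10 + 200·2 + 20·1 = 1407.
Σwᵢyᵢ = 3·7 + 60·5 + 90·1 + 200·3 + 20·3 = 1071.
x* = 1407/373 = 3.77, y* = 1071/373 = 2.87.

(3.77, 2.87)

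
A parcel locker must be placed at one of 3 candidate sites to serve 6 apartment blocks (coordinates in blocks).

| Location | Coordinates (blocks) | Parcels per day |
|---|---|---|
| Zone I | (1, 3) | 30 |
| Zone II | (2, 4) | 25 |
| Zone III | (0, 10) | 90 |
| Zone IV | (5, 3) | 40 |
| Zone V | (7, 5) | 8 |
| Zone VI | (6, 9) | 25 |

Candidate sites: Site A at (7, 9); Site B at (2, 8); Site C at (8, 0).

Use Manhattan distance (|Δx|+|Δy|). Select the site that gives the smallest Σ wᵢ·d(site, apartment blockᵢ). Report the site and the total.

Total weighted distance at each candidate:
  Site A (7, 9): total = 1707
  Site B (2, 8): total = 1149
  Site C (8, 0): total = 2733
Minimum is at Site B with total 1149 blocks.

Site B, total 1149 blocks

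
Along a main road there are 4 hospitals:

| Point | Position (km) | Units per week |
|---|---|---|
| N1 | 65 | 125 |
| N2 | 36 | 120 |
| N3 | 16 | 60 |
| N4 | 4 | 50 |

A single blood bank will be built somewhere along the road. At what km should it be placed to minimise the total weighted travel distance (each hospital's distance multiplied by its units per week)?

x = 36

For a sum of weighted absolute distances on a line, the optimum is the weighted median (not the mean). Total weight W = 355; half-weight = 177.5.
Sort by position and accumulate weight:
  km 4 (N4, w=50) → cum 50
  km 16 (N3, w=60) → cum 110
  km 36 (N2, w=120) → cum 230  ≥ 177.5 → median here
  km 65 (N1, w=125) → cum 355
Optimal location: km 36.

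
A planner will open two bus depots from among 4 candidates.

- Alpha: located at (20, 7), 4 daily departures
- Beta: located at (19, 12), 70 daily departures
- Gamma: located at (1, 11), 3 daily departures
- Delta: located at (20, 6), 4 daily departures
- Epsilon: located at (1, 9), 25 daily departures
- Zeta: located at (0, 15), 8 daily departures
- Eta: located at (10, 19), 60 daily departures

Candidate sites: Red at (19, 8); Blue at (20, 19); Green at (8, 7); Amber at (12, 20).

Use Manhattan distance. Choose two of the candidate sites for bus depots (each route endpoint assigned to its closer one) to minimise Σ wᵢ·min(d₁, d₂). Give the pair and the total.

Evaluate every pair (each demand assigned to the nearer of the two):
  {Red, Amber}: total = 1151
  {Red, Green}: total = 1526
  {Blue, Amber}: total = 1586
  {Red, Blue}: total = 1630
  {Blue, Green}: total = 1646
  {Green, Amber}: total = 1716
Best pair: {Red, Amber} with total 1151.

{Red, Amber}, total 1151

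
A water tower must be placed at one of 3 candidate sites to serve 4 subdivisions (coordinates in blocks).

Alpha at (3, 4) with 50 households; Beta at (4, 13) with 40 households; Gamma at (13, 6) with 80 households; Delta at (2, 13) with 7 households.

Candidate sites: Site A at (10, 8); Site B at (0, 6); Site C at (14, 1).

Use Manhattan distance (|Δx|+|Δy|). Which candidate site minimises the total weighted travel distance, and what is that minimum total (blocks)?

Site A, total 1481 blocks

Total weighted distance at each candidate:
  Site A (10, 8): total = 1481
  Site B (0, 6): total = 1793
  Site C (14, 1): total = 2228
Minimum is at Site A with total 1481 blocks.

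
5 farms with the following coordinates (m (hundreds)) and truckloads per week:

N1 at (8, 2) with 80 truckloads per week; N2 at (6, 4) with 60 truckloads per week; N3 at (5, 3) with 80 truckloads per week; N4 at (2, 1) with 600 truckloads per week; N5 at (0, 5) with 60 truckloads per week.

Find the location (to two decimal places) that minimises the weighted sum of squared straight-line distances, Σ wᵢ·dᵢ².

The minimiser of Σwᵢ‖p−pᵢ‖² is the weighted centroid p* = (Σwᵢpᵢ)/(Σwᵢ).
Σwᵢ = 880.
Σwᵢxᵢ = 80·8 + 60·6 + 80·5 + 600·2 + 60·0 = 2600.
Σwᵢyᵢ = 80·2 + 60·4 + 80·3 + 600·1 + 60·5 = 1540.
x* = 2600/880 = 2.95, y* = 1540/880 = 1.75.

(2.95, 1.75)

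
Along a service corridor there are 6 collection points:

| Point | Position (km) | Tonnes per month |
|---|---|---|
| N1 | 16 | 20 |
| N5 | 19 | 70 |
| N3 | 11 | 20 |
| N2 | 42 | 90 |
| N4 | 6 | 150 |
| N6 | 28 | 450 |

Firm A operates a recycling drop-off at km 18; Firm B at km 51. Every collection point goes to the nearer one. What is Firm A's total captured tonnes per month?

710

The indifferent point is the midpoint (18+51)/2 = 34.5; collection points left of it (closer to Firm A at 18) go to Firm A, those right go to Firm B.
  N4 at 6 (w=150) → Firm A
  N3 at 11 (w=20) → Firm A
  N1 at 16 (w=20) → Firm A
  N5 at 19 (w=70) → Firm A
  N6 at 28 (w=450) → Firm A
  N2 at 42 (w=90) → Firm B
Firm A captures 710; Firm B captures 90.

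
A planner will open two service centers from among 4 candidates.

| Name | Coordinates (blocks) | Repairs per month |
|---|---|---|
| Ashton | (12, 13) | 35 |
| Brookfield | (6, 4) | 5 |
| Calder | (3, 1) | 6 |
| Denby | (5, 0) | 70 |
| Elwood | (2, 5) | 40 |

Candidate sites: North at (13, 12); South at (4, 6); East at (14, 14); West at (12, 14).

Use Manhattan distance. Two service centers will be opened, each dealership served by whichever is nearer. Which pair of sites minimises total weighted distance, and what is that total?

Evaluate every pair (each demand assigned to the nearer of the two):
  {South, West}: total = 701
  {North, South}: total = 736
  {South, East}: total = 771
  {North, West}: total = 2356
  {North, East}: total = 2391
  {East, West}: total = 2477
Best pair: {South, West} with total 701.

{South, West}, total 701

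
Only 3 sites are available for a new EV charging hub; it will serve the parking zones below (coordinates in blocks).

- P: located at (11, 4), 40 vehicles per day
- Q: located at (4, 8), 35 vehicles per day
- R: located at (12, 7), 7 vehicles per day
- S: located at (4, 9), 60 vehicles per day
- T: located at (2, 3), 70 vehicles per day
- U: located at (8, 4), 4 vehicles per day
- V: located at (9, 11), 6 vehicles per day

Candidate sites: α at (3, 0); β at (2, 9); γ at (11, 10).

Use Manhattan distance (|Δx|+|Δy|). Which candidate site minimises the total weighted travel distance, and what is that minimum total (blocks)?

β, total 1387 blocks

Total weighted distance at each candidate:
  α (3, 0): total = 1925
  β (2, 9): total = 1387
  γ (11, 10): total = 2237
Minimum is at β with total 1387 blocks.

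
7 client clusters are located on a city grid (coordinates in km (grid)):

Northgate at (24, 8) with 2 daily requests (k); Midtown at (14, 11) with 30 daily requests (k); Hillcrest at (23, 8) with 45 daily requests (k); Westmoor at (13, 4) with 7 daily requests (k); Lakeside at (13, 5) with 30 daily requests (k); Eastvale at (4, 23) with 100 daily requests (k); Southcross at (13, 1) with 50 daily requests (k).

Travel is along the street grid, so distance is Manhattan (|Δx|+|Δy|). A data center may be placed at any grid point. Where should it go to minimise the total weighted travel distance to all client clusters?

Manhattan distance separates: Σwᵢ(|x−xᵢ|+|y−yᵢ|) = Σwᵢ|x−xᵢ| + Σwᵢ|y−yᵢ|, so x and y are optimised independently as 1-D weighted medians.
Total weight W = 264; half = 132.
x-coordinate, sorted with cumulative weight:
  x=4 (Eastvale, w=100) cum 100
  x=13 (Westmoor, w=7) cum 107
  x=13 (Lakeside, w=30) cum 137  ← median
  x=13 (Southcross, w=50) cum 187
  x=14 (Midtown, w=30) cum 217
  x=23 (Hillcrest, w=45) cum 262
  x=24 (Northgate, w=2) cum 264
⇒ x* = 13
y-coordinate, sorted with cumulative weight:
  y=1 (Southcross, w=50) cum 50
  y=4 (Westmoor, w=7) cum 57
  y=5 (Lakeside, w=30) cum 87
  y=8 (Northgate, w=2) cum 89
  y=8 (Hillcrest, w=45) cum 134  ← median
  y=11 (Midtown, w=30) cum 164
  y=23 (Eastvale, w=100) cum 264
⇒ y* = 8

(13, 8)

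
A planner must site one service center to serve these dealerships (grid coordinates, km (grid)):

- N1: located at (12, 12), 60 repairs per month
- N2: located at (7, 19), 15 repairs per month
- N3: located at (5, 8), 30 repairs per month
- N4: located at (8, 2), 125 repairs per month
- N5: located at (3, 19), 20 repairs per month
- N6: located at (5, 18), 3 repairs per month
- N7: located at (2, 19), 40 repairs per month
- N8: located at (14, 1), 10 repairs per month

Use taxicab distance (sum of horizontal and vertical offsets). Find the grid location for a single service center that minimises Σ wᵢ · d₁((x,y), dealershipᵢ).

Manhattan distance separates: Σwᵢ(|x−xᵢ|+|y−yᵢ|) = Σwᵢ|x−xᵢ| + Σwᵢ|y−yᵢ|, so x and y are optimised independently as 1-D weighted medians.
Total weight W = 303; half = 151.5.
x-coordinate, sorted with cumulative weight:
  x=2 (N7, w=40) cum 40
  x=3 (N5, w=20) cum 60
  x=5 (N3, w=30) cum 90
  x=5 (N6, w=3) cum 93
  x=7 (N2, w=15) cum 108
  x=8 (N4, w=125) cum 233  ← median
  x=12 (N1, w=60) cum 293
  x=14 (N8, w=10) cum 303
⇒ x* = 8
y-coordinate, sorted with cumulative weight:
  y=1 (N8, w=10) cum 10
  y=2 (N4, w=125) cum 135
  y=8 (N3, w=30) cum 165  ← median
  y=12 (N1, w=60) cum 225
  y=18 (N6, w=3) cum 228
  y=19 (N2, w=15) cum 243
  y=19 (N5, w=20) cum 263
  y=19 (N7, w=40) cum 303
⇒ y* = 8

(8, 8)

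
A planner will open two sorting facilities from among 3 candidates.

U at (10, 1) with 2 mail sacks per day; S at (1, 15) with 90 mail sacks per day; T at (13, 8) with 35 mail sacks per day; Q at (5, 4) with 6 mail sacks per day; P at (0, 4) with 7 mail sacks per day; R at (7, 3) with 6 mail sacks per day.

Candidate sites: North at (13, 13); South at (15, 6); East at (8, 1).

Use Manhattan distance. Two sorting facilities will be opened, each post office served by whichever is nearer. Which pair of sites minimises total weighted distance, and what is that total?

{North, East}, total 1570

Evaluate every pair (each demand assigned to the nearer of the two):
  {North, East}: total = 1570
  {North, South}: total = 1677
  {South, East}: total = 2165
Best pair: {North, East} with total 1570.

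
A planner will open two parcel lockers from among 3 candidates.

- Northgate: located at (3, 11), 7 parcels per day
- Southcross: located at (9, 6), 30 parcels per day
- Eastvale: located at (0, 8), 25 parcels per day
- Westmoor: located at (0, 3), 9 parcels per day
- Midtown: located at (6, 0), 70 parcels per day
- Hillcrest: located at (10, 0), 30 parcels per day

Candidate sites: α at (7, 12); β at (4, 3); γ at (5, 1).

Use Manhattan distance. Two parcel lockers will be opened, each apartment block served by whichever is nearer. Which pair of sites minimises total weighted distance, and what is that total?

Evaluate every pair (each demand assigned to the nearer of the two):
  {β, γ}: total = 884
  {α, γ}: total = 933
  {α, β}: total = 1156
Best pair: {β, γ} with total 884.

{β, γ}, total 884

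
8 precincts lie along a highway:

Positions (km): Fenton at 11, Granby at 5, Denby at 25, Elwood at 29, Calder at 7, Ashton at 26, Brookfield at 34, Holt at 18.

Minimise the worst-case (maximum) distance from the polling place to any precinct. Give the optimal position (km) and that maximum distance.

location 19.5, max distance 14.5

The 1-center on a line is the midpoint of the two extreme points: leftmost at 5, rightmost at 34.
Optimal location = (5 + 34)/2 = 19.5; maximum distance = (34 − 5)/2 = 14.5.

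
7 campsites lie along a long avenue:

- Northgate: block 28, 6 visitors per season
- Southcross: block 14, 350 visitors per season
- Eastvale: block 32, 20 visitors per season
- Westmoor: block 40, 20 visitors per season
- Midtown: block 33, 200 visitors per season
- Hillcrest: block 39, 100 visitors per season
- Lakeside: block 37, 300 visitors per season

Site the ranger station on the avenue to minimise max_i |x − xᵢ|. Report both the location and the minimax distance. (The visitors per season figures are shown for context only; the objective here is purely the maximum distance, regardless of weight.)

location 27, max distance 13

The 1-center on a line is the midpoint of the two extreme points: leftmost at 14, rightmost at 40.
Optimal location = (14 + 40)/2 = 27; maximum distance = (40 − 14)/2 = 13.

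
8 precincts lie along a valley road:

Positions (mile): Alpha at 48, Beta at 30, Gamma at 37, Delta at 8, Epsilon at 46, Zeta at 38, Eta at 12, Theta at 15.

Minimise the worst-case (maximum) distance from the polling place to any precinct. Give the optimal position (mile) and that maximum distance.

The 1-center on a line is the midpoint of the two extreme points: leftmost at 8, rightmost at 48.
Optimal location = (8 + 48)/2 = 28; maximum distance = (48 − 8)/2 = 20.

location 28, max distance 20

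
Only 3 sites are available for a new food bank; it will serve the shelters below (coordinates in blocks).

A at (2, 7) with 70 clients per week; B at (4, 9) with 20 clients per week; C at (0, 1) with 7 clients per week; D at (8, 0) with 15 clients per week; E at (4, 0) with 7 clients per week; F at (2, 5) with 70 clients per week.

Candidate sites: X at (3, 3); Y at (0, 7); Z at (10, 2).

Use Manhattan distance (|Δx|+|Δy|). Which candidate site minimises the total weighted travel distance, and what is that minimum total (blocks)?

Total weighted distance at each candidate:
  X (3, 3): total = 883
  Y (0, 7): total = 884
  Z (10, 2): total = 2133
Minimum is at X with total 883 blocks.

X, total 883 blocks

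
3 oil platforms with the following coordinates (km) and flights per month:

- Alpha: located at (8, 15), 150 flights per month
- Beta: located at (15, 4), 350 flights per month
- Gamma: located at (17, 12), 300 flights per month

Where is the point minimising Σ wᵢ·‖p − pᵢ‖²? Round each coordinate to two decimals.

(14.44, 9.06)

The minimiser of Σwᵢ‖p−pᵢ‖² is the weighted centroid p* = (Σwᵢpᵢ)/(Σwᵢ).
Σwᵢ = 800.
Σwᵢxᵢ = 150·8 + 350·15 + 300·17 = 11550.
Σwᵢyᵢ = 150·15 + 350·4 + 300·12 = 7250.
x* = 11550/800 = 14.44, y* = 7250/800 = 9.06.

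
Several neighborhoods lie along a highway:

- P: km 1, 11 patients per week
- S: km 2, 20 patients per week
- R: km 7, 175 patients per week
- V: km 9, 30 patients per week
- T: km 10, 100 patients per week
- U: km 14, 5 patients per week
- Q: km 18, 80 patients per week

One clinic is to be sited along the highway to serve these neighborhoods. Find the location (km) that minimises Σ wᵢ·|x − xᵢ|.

x = 9

For a sum of weighted absolute distances on a line, the optimum is the weighted median (not the mean). Total weight W = 421; half-weight = 210.5.
Sort by position and accumulate weight:
  km 1 (P, w=11) → cum 11
  km 2 (S, w=20) → cum 31
  km 7 (R, w=175) → cum 206
  km 9 (V, w=30) → cum 236  ≥ 210.5 → median here
  km 10 (T, w=100) → cum 336
  km 14 (U, w=5) → cum 341
  km 18 (Q, w=80) → cum 421
Optimal location: km 9.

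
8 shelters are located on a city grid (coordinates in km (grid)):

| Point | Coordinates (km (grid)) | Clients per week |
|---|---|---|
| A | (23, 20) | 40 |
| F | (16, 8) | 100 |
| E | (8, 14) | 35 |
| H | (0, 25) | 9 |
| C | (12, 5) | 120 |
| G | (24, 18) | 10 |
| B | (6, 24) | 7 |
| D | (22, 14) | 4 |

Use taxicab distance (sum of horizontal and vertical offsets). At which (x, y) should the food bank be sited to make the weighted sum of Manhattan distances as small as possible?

Manhattan distance separates: Σwᵢ(|x−xᵢ|+|y−yᵢ|) = Σwᵢ|x−xᵢ| + Σwᵢ|y−yᵢ|, so x and y are optimised independently as 1-D weighted medians.
Total weight W = 325; half = 162.5.
x-coordinate, sorted with cumulative weight:
  x=0 (H, w=9) cum 9
  x=6 (B, w=7) cum 16
  x=8 (E, w=35) cum 51
  x=12 (C, w=120) cum 171  ← median
  x=16 (F, w=100) cum 271
  x=22 (D, w=4) cum 275
  x=23 (A, w=40) cum 315
  x=24 (G, w=10) cum 325
⇒ x* = 12
y-coordinate, sorted with cumulative weight:
  y=5 (C, w=120) cum 120
  y=8 (F, w=100) cum 220  ← median
  y=14 (E, w=35) cum 255
  y=14 (D, w=4) cum 259
  y=18 (G, w=10) cum 269
  y=20 (A, w=40) cum 309
  y=24 (B, w=7) cum 316
  y=25 (H, w=9) cum 325
⇒ y* = 8

(12, 8)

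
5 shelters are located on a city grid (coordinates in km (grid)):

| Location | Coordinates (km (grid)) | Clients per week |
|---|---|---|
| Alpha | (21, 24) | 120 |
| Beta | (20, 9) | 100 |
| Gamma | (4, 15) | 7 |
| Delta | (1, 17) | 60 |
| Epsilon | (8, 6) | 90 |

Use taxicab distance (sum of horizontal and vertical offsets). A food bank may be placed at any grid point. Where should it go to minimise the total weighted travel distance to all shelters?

(20, 9)

Manhattan distance separates: Σwᵢ(|x−xᵢ|+|y−yᵢ|) = Σwᵢ|x−xᵢ| + Σwᵢ|y−yᵢ|, so x and y are optimised independently as 1-D weighted medians.
Total weight W = 377; half = 188.5.
x-coordinate, sorted with cumulative weight:
  x=1 (Delta, w=60) cum 60
  x=4 (Gamma, w=7) cum 67
  x=8 (Epsilon, w=90) cum 157
  x=20 (Beta, w=100) cum 257  ← median
  x=21 (Alpha, w=120) cum 377
⇒ x* = 20
y-coordinate, sorted with cumulative weight:
  y=6 (Epsilon, w=90) cum 90
  y=9 (Beta, w=100) cum 190  ← median
  y=15 (Gamma, w=7) cum 197
  y=17 (Delta, w=60) cum 257
  y=24 (Alpha, w=120) cum 377
⇒ y* = 9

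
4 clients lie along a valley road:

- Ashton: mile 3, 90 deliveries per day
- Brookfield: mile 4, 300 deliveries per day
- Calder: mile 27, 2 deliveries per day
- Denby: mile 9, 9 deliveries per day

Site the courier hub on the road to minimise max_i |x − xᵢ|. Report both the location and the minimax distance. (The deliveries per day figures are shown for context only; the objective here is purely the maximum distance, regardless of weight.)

location 15, max distance 12

The 1-center on a line is the midpoint of the two extreme points: leftmost at 3, rightmost at 27.
Optimal location = (3 + 27)/2 = 15; maximum distance = (27 − 3)/2 = 12.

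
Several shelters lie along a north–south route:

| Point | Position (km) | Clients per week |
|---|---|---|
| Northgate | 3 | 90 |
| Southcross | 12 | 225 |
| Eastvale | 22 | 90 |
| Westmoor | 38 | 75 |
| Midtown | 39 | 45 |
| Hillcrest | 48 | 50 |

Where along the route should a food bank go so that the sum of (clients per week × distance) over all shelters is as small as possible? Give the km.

x = 12

For a sum of weighted absolute distances on a line, the optimum is the weighted median (not the mean). Total weight W = 575; half-weight = 287.5.
Sort by position and accumulate weight:
  km 3 (Northgate, w=90) → cum 90
  km 12 (Southcross, w=225) → cum 315  ≥ 287.5 → median here
  km 22 (Eastvale, w=90) → cum 405
  km 38 (Westmoor, w=75) → cum 480
  km 39 (Midtown, w=45) → cum 525
  km 48 (Hillcrest, w=50) → cum 575
Optimal location: km 12.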